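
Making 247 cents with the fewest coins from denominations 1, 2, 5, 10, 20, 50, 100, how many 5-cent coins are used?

1

Use the largest denomination that fits, subtract, and repeat.
247 − 2×100→47 − 2×20→7 − 1×5→2 − 1×2→0
Count of 5: 1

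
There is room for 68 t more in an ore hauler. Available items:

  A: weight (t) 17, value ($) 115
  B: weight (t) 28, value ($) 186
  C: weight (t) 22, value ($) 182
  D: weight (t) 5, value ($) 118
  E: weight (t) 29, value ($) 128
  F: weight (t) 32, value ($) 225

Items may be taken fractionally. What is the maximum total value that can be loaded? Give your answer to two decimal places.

Ratios (sorted): D 23.60, C 8.27, F 7.03, A 6.76, B 6.64, E 4.41
take D (5 @ 118); take C (22 @ 182); take F (32 @ 225); take 9/17 of A → 60.88. Capacity used 68/68.
Total value = 585.88

585.88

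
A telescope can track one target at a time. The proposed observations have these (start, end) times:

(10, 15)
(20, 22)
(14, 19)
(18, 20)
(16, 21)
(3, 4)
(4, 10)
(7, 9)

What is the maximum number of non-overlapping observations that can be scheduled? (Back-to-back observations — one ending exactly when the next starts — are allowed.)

Sort by end time and greedily take each interval whose start is ≥ the last chosen end.
By end time: (3,4), (7,9), (4,10), (10,15), (14,19), (18,20), (16,21), (20,22).
Pick (3,4); next start ≥ 4 → (7,9); next start ≥ 9 → (10,15); next start ≥ 15 → (18,20); next start ≥ 20 → (20,22).
Selected 5 observations.

5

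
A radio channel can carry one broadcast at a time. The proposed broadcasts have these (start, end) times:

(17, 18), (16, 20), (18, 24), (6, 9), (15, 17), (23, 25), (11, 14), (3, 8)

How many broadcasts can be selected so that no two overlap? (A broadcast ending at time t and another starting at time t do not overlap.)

5

Sorted by end: (3,8)  (6,9)  (11,14)  (15,17)  (17,18)  (16,20)  (18,24)  (23,25)
take (3,8); take (11,14); take (15,17); take (17,18); take (18,24).
Selected 5 broadcasts.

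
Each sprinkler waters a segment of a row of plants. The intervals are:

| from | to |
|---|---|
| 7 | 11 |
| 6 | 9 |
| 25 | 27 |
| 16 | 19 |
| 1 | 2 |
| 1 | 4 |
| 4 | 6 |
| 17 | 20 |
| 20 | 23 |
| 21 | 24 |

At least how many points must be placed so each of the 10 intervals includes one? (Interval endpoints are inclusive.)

6

By right end: [1,2]  [1,4]  [4,6]  [6,9]  [7,11]  [16,19]  [17,20]  [20,23]  [21,24]  [25,27]
[1,2] uncovered → point at 2; [4,6] uncovered → point at 6; [7,11] uncovered → point at 11; [16,19] uncovered → point at 19; [20,23] uncovered → point at 23; [25,27] uncovered → point at 27.
Points: 2, 6, 11, 19, 23, 27 (6 total).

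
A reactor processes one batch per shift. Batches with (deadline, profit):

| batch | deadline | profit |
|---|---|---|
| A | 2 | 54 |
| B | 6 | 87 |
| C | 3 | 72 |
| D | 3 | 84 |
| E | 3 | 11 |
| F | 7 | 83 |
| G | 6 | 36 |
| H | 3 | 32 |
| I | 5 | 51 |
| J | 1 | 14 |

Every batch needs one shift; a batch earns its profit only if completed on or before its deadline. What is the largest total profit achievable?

Take jobs in profit order; each goes to the latest open slot no later than its deadline.
Profit order: B=87 D=84 F=83 C=72 A=54 I=51 G=36 H=32 J=14 E=11
Assign: B→slot 6, D→slot 3, F→slot 7, C→slot 2, A→slot 1, I→slot 5, G→slot 4, H skipped, J skipped, E skipped.
Slots: [1:A] [2:C] [3:D] [4:G] [5:I] [6:B] [7:F]
Profit = 54 + 72 + 84 + 36 + 51 + 87 + 83 = 467

467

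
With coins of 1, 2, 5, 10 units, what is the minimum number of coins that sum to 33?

5

Greedy: take as many of the largest coin as possible, then repeat with the remainder.
33 − 3×10→3 − 1×2→1 − 1×1→0
Total coins = 3 + 1 + 1 = 5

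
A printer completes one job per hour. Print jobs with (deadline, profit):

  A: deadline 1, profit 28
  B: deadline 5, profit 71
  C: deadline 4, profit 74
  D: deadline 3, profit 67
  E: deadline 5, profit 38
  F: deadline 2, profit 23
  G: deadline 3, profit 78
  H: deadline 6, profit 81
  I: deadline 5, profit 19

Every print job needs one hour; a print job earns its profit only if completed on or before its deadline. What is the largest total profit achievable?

409

Take jobs in profit order; each goes to the latest open slot no later than its deadline.
Profit order: H=81 G=78 C=74 B=71 D=67 E=38 A=28 F=23 I=19
Assign: H→slot 6, G→slot 3, C→slot 4, B→slot 5, D→slot 2, E→slot 1, A skipped, F skipped, I skipped.
Slots: [1:E] [2:D] [3:G] [4:C] [5:B] [6:H]
Profit = 38 + 67 + 78 + 74 + 71 + 81 = 409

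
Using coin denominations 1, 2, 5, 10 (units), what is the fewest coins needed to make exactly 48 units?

7

Use the largest denomination that fits, subtract, and repeat.
48 = 4×10 + 1×5 + 1×2 + 1×1
Total coins = 4 + 1 + 1 + 1 = 7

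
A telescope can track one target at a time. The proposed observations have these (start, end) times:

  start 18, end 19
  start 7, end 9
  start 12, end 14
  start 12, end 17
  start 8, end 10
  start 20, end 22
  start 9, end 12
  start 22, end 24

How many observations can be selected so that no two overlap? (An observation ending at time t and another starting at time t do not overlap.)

6

By end time: (7,9), (8,10), (9,12), (12,14), (12,17), (18,19), (20,22), (22,24).
Pick (7,9); next start ≥ 9 → (9,12); next start ≥ 12 → (12,14); next start ≥ 14 → (18,19); next start ≥ 19 → (20,22); next start ≥ 22 → (22,24).
Selected 6 observations.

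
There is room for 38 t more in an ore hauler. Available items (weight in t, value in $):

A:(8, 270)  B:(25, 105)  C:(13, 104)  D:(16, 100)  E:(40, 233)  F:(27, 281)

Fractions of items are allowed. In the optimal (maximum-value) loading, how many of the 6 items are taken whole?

Ratios (sorted): A 33.75, F 10.41, C 8.00, D 6.25, E 5.83, B 4.20
take A (8 @ 270); take F (27 @ 281); take 3/13 of C → 24.00. Capacity used 38/38.
2 item(s) taken whole; one partial (take 3/13 of C).

2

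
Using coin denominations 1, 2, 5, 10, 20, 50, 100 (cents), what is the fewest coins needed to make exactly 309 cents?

6

Use the largest denomination that fits, subtract, and repeat.
309 − 3×100→9 − 1×5→4 − 2×2→0
Total coins = 3 + 1 + 2 = 6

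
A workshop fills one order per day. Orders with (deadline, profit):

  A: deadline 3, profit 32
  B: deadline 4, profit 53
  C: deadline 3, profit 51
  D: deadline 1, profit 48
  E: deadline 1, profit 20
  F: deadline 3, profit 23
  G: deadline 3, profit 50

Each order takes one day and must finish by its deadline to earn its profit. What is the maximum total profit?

202

By profit: B(d4,53), C(d3,51), G(d3,50), D(d1,48), A(d3,32), F(d3,23), E(d1,20)
B→slot 4; C→slot 3; G→slot 2; D→slot 1; A skipped; F skipped; E skipped.
Profit = 48 + 50 + 51 + 53 = 202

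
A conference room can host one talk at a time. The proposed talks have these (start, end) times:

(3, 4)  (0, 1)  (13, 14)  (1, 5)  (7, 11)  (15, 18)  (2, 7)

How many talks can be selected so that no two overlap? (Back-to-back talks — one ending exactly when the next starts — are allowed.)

5

Sort by end time and greedily take each interval whose start is ≥ the last chosen end.
By end time: (0,1), (3,4), (1,5), (2,7), (7,11), (13,14), (15,18).
Pick (0,1); next start ≥ 1 → (3,4); next start ≥ 4 → (7,11); next start ≥ 11 → (13,14); next start ≥ 14 → (15,18).
Selected 5 talks.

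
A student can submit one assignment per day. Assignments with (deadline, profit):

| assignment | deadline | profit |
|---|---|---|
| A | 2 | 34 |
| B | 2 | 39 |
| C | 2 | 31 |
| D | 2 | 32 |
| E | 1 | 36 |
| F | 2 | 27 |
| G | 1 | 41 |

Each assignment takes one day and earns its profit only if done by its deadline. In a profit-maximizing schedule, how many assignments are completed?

2

Take jobs in profit order; each goes to the latest open slot no later than its deadline.
Profit order: G=41 B=39 E=36 A=34 D=32 C=31 F=27
Assign: G→slot 1, B→slot 2, E skipped, A skipped, D skipped, C skipped, F skipped.
Slots: [1:G] [2:B]
2 of 7 scheduled.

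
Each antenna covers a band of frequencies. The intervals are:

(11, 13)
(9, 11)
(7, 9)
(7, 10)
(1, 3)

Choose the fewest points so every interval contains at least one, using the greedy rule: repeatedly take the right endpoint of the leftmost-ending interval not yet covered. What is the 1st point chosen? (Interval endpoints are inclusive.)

3

Sorted: [1,3] [7,9] [7,10] [9,11] [11,13]
{[1,3]} hit by 3; {[7,9],[7,10],[9,11]} hit by 9; {[11,13]} hit by 13.
Points: 3, 9, 13 (3 total).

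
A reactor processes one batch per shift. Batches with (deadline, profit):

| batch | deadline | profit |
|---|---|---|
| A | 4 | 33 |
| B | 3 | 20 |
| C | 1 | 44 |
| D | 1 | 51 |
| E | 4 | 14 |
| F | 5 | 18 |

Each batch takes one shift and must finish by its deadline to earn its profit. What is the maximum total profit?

Sort by profit descending; place each in the latest free slot ≤ its deadline.
By profit: D(d1,51), C(d1,44), A(d4,33), B(d3,20), F(d5,18), E(d4,14)
D→slot 1; C skipped; A→slot 4; B→slot 3; F→slot 5; E→slot 2.
Profit = 51 + 14 + 20 + 33 + 18 = 136

136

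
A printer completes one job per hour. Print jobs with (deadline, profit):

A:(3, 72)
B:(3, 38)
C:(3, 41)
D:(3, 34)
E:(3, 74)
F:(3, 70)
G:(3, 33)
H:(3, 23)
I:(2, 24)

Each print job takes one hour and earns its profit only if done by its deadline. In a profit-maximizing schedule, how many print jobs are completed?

3

Take jobs in profit order; each goes to the latest open slot no later than its deadline.
Profit order: E=74 A=72 F=70 C=41 B=38 D=34 G=33 I=24 H=23
Assign: E→slot 3, A→slot 2, F→slot 1, C skipped, B skipped, D skipped, G skipped, I skipped, H skipped.
Slots: [1:F] [2:A] [3:E]
3 of 9 scheduled.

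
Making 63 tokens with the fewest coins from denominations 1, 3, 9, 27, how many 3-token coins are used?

Greedy: take as many of the largest coin as possible, then repeat with the remainder.
63 = 2×27 + 1×9
Count of 3: 0

0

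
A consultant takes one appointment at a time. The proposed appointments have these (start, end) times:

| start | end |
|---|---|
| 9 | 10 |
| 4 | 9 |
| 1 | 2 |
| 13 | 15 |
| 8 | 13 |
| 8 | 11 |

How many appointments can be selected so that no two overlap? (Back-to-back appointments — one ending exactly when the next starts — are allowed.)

Sorted by end: (1,2)  (4,9)  (9,10)  (8,11)  (8,13)  (13,15)
take (1,2); take (4,9); take (9,10); take (13,15).
Selected 4 appointments.

4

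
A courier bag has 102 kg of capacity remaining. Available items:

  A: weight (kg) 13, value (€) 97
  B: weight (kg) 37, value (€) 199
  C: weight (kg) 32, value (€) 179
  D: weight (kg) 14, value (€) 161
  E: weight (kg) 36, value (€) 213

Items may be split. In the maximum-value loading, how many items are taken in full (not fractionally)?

Greedy by value/weight ratio, highest first.
Order: D (161/14=11.50) > A (97/13=7.46) > E (213/36=5.92) > C (179/32=5.59) > B (199/37=5.38)
Fill: take D (14 @ 161) → take A (13 @ 97) → take E (36 @ 213) → take C (32 @ 179) → take 7/37 of B → 37.65; 102/102 used.
4 item(s) taken whole; one partial (take 7/37 of B).

4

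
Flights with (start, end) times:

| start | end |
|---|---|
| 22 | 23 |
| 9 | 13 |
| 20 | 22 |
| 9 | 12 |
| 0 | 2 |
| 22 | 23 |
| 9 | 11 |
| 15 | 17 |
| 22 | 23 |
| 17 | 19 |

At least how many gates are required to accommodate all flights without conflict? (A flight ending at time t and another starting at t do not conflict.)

starts: [0, 9, 9, 9, 15, 17, 20, 22, 22, 22]
ends:   [2, 11, 12, 13, 17, 19, 22, 23, 23, 23]
s0→1 e2→0 s9→1 s9→2 s9→3  — peak 3.

3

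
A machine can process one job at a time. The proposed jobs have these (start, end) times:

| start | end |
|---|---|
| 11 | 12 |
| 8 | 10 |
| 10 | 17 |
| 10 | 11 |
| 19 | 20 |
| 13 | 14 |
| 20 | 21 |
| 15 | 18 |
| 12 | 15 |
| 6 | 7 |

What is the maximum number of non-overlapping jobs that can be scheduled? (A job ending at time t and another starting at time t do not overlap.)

By end time: (6,7), (8,10), (10,11), (11,12), (13,14), (12,15), (10,17), (15,18), (19,20), (20,21).
Pick (6,7); next start ≥ 7 → (8,10); next start ≥ 10 → (10,11); next start ≥ 11 → (11,12); next start ≥ 12 → (13,14); next start ≥ 14 → (15,18); next start ≥ 18 → (19,20); next start ≥ 20 → (20,21).
Selected 8 jobs.

8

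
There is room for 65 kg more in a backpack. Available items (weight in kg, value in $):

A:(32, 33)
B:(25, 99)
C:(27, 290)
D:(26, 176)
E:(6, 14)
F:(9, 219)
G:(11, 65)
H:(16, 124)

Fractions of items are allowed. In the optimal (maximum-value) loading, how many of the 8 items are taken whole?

Greedy by value/weight ratio, highest first.
Ratios (sorted): F 24.33, C 10.74, H 7.75, D 6.77, G 5.91, B 3.96, E 2.33, A 1.03
take F (9 @ 219); take C (27 @ 290); take H (16 @ 124); take 13/26 of D → 88.00. Capacity used 65/65.
3 item(s) taken whole; one partial (take 13/26 of D).

3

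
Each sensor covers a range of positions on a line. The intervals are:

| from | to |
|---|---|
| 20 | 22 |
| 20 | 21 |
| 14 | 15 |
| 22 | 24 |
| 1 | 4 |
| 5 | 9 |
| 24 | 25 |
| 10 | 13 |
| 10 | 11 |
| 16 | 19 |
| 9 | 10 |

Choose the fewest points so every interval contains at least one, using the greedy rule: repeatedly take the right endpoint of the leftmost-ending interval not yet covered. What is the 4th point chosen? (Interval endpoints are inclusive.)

By right end: [1,4]  [5,9]  [9,10]  [10,11]  [10,13]  [14,15]  [16,19]  [20,21]  [20,22]  [22,24]  [24,25]
[1,4] uncovered → point at 4; [5,9] uncovered → point at 9; [10,11] uncovered → point at 11; [14,15] uncovered → point at 15; [16,19] uncovered → point at 19; [20,21] uncovered → point at 21; [22,24] uncovered → point at 24.
Points: 4, 9, 11, 15, 19, 21, 24 (7 total).

15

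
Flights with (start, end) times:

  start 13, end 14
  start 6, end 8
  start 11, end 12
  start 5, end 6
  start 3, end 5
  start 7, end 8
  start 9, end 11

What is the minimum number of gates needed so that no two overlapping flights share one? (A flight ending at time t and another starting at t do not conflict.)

starts: [3, 5, 6, 7, 9, 11, 13]
ends:   [5, 6, 8, 8, 11, 12, 14]
s3→1 e5→0 s5→1 e6→0 s6→1 s7→2  — peak 2.

2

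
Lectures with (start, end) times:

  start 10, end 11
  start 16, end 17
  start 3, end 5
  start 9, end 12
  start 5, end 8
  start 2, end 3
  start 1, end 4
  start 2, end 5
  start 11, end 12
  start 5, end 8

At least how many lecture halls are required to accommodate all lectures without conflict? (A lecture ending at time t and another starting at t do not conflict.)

3

Count concurrent intervals with a sweep; the peak is the room count.
Events (time:±→running): 1:+→1 2:+→2 2:+→3 … peak 3.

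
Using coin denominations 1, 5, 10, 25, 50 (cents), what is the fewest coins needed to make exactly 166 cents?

6

Greedy: take as many of the largest coin as possible, then repeat with the remainder.
166 = 3×50 + 1×10 + 1×5 + 1×1
Total coins = 3 + 1 + 1 + 1 = 6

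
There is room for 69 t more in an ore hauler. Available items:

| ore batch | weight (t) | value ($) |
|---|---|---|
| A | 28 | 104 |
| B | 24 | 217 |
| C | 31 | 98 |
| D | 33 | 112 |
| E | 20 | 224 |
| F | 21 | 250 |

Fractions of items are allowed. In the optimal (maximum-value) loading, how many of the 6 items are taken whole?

Greedy by value/weight ratio, highest first.
Order: F (250/21=11.90) > E (224/20=11.20) > B (217/24=9.04) > A (104/28=3.71) > D (112/33=3.39) > C (98/31=3.16)
Fill: take F (21 @ 250) → take E (20 @ 224) → take B (24 @ 217) → take 4/28 of A → 14.86; 69/69 used.
3 item(s) taken whole; one partial (take 4/28 of A).

3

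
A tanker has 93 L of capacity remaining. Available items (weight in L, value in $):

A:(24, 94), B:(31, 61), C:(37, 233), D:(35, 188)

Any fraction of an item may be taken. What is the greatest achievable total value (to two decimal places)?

Order: C (233/37=6.30) > D (188/35=5.37) > A (94/24=3.92) > B (61/31=1.97)
Fill: take C (37 @ 233) → take D (35 @ 188) → take 21/24 of A → 82.25; 93/93 used.
Total value = 503.25

503.25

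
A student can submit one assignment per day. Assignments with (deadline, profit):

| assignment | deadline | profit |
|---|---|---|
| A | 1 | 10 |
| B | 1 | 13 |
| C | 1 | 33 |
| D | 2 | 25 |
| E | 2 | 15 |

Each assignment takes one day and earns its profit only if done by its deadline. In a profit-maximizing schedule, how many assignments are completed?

2

Sort by profit descending; place each in the latest free slot ≤ its deadline.
Profit order: C=33 D=25 E=15 B=13 A=10
Assign: C→slot 1, D→slot 2, E skipped, B skipped, A skipped.
Slots: [1:C] [2:D]
2 of 5 scheduled.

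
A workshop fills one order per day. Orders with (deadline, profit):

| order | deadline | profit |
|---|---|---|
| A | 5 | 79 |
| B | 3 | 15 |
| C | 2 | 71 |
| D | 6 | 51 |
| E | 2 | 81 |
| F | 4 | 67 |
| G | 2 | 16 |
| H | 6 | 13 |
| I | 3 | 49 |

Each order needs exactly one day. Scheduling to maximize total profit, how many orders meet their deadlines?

Sort by profit descending; place each in the latest free slot ≤ its deadline.
Profit order: E=81 A=79 C=71 F=67 D=51 I=49 G=16 B=15 H=13
Assign: E→slot 2, A→slot 5, C→slot 1, F→slot 4, D→slot 6, I→slot 3, G skipped, B skipped, H skipped.
Slots: [1:C] [2:E] [3:I] [4:F] [5:A] [6:D]
6 of 9 scheduled.

6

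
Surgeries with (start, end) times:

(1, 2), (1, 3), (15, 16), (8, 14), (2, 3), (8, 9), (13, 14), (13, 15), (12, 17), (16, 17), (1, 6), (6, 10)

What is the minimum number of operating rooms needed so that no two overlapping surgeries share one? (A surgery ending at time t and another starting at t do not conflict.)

The answer is the maximum number of intervals overlapping at any instant.
starts: [1, 1, 1, 2, 6, 8, 8, 12, 13, 13, 15, 16]
ends:   [2, 3, 3, 6, 9, 10, 14, 14, 15, 16, 17, 17]
s1→1 s1→2 s1→3 e2→2 s2→3 e3→2 e3→1 e6→0 s6→1 s8→2 s8→3 e9→2 e10→1 s12→2 s13→3 s13→4  — peak 4.

4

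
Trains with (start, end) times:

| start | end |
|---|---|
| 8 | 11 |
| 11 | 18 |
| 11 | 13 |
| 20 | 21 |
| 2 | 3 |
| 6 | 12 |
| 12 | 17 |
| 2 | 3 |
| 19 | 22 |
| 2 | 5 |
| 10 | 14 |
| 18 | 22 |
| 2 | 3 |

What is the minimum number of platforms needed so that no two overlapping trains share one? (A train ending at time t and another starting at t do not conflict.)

4

Count concurrent intervals with a sweep; the peak is the room count.
starts: [2, 2, 2, 2, 6, 8, 10, 11, 11, 12, 18, 19, 20]
ends:   [3, 3, 3, 5, 11, 12, 13, 14, 17, 18, 21, 22, 22]
s2→1 s2→2 s2→3 s2→4  — peak 4.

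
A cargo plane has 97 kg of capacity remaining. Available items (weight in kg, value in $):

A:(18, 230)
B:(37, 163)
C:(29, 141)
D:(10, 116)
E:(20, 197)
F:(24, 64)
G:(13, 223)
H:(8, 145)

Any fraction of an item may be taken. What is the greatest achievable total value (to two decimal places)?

1047.14

Sort by value per unit weight and fill in that order.
Ratios (sorted): H 18.12, G 17.15, A 12.78, D 11.60, E 9.85, C 4.86, B 4.41, F 2.67
take H (8 @ 145); take G (13 @ 223); take A (18 @ 230); take D (10 @ 116); take E (20 @ 197); take 28/29 of C → 136.14. Capacity used 97/97.
Total value = 1047.14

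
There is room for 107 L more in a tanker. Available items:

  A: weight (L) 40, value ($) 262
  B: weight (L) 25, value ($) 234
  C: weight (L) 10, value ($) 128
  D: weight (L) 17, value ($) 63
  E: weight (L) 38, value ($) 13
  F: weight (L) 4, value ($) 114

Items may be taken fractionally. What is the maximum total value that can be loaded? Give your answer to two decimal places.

Sort by value per unit weight and fill in that order.
Ratios (sorted): F 28.50, C 12.80, B 9.36, A 6.55, D 3.71, E 0.34
take F (4 @ 114); take C (10 @ 128); take B (25 @ 234); take A (40 @ 262); take D (17 @ 63); take 11/38 of E → 3.76. Capacity used 107/107.
Total value = 804.76

804.76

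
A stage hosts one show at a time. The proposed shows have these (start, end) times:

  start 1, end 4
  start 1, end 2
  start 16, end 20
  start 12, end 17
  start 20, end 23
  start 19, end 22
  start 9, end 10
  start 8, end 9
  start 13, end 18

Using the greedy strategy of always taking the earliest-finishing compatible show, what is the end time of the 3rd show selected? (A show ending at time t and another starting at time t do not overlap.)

10

Sort by end time and greedily take each interval whose start is ≥ the last chosen end.
By end time: (1,2), (1,4), (8,9), (9,10), (12,17), (13,18), (16,20), (19,22), (20,23).
Pick (1,2); next start ≥ 2 → (8,9); next start ≥ 9 → (9,10); next start ≥ 10 → (12,17); next start ≥ 17 → (19,22).
Selected: (1,2) (8,9) (9,10) (12,17) (19,22)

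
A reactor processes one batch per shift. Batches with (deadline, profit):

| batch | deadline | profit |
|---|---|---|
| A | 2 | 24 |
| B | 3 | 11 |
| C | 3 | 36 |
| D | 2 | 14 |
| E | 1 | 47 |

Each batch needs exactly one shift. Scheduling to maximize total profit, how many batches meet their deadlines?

Profit order: E=47 C=36 A=24 D=14 B=11
Assign: E→slot 1, C→slot 3, A→slot 2, D skipped, B skipped.
Slots: [1:E] [2:A] [3:C]
3 of 5 scheduled.

3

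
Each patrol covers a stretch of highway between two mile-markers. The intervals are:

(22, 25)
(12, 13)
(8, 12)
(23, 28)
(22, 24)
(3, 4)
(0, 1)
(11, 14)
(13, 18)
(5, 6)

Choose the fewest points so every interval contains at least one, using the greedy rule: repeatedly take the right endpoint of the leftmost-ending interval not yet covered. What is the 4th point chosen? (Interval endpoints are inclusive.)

By right end: [0,1]  [3,4]  [5,6]  [8,12]  [12,13]  [11,14]  [13,18]  [22,24]  [22,25]  [23,28]
[0,1] uncovered → point at 1; [3,4] uncovered → point at 4; [5,6] uncovered → point at 6; [8,12] uncovered → point at 12; [13,18] uncovered → point at 18; [22,24] uncovered → point at 24.
Points: 1, 4, 6, 12, 18, 24 (6 total).

12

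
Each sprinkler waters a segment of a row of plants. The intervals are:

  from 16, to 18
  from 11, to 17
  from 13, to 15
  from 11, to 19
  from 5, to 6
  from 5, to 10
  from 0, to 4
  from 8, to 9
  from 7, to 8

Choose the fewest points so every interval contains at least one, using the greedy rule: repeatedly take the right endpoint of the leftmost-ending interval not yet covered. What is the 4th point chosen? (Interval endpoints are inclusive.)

15

By right end: [0,4]  [5,6]  [7,8]  [8,9]  [5,10]  [13,15]  [11,17]  [16,18]  [11,19]
[0,4] uncovered → point at 4; [5,6] uncovered → point at 6; [7,8] uncovered → point at 8; [13,15] uncovered → point at 15; [16,18] uncovered → point at 18.
Points: 4, 6, 8, 15, 18 (5 total).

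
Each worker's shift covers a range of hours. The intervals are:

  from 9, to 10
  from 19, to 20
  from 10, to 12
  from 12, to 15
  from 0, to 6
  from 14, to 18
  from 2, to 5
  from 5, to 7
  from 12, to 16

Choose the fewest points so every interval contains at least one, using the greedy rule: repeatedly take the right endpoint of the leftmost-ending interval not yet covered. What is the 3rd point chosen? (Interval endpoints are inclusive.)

Process intervals by earliest right end; each time one isn't hit yet, stab at its right endpoint.
Sorted: [2,5] [0,6] [5,7] [9,10] [10,12] [12,15] [12,16] [14,18] [19,20]
{[2,5],[0,6],[5,7]} hit by 5; {[9,10],[10,12]} hit by 10; {[12,15],[12,16],[14,18]} hit by 15; {[19,20]} hit by 20.
Points: 5, 10, 15, 20 (4 total).

15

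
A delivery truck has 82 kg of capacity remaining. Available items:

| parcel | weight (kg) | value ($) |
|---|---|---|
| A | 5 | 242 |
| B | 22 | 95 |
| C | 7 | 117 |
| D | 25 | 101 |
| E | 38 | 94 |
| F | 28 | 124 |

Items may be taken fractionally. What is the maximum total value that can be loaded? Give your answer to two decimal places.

658.80

Order: A (242/5=48.40) > C (117/7=16.71) > F (124/28=4.43) > B (95/22=4.32) > D (101/25=4.04) > E (94/38=2.47)
Fill: take A (5 @ 242) → take C (7 @ 117) → take F (28 @ 124) → take B (22 @ 95) → take 20/25 of D → 80.80; 82/82 used.
Total value = 658.80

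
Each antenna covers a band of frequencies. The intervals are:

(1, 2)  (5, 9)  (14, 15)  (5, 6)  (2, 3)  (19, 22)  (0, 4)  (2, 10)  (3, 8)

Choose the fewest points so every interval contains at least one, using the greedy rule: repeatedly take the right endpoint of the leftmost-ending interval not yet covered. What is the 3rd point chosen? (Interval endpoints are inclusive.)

15

By right end: [1,2]  [2,3]  [0,4]  [5,6]  [3,8]  [5,9]  [2,10]  [14,15]  [19,22]
[1,2] uncovered → point at 2; [5,6] uncovered → point at 6; [14,15] uncovered → point at 15; [19,22] uncovered → point at 22.
Points: 2, 6, 15, 22 (4 total).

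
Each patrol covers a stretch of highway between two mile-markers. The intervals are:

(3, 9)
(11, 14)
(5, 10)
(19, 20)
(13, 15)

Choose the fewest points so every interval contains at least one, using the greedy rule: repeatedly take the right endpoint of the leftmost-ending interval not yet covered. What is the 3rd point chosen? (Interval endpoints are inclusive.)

By right end: [3,9]  [5,10]  [11,14]  [13,15]  [19,20]
[3,9] uncovered → point at 9; [11,14] uncovered → point at 14; [19,20] uncovered → point at 20.
Points: 9, 14, 20 (3 total).

20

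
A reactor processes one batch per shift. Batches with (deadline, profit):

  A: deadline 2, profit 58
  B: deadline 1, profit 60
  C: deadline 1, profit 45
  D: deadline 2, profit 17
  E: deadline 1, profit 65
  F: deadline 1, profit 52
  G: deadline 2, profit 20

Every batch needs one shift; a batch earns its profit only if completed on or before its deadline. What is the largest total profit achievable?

123

Take jobs in profit order; each goes to the latest open slot no later than its deadline.
By profit: E(d1,65), B(d1,60), A(d2,58), F(d1,52), C(d1,45), G(d2,20), D(d2,17)
E→slot 1; B skipped; A→slot 2; F skipped; C skipped; G skipped; D skipped.
Profit = 65 + 58 = 123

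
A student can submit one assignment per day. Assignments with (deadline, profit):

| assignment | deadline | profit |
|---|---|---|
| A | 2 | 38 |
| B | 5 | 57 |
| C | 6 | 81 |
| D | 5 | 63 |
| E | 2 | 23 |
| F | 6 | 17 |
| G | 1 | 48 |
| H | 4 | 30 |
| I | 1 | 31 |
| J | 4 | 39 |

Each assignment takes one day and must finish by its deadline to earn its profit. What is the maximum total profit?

Sort by profit descending; place each in the latest free slot ≤ its deadline.
By profit: C(d6,81), D(d5,63), B(d5,57), G(d1,48), J(d4,39), A(d2,38), I(d1,31), H(d4,30), E(d2,23), F(d6,17)
C→slot 6; D→slot 5; B→slot 4; G→slot 1; J→slot 3; A→slot 2; I skipped; H skipped; E skipped; F skipped.
Profit = 48 + 38 + 39 + 57 + 63 + 81 = 326

326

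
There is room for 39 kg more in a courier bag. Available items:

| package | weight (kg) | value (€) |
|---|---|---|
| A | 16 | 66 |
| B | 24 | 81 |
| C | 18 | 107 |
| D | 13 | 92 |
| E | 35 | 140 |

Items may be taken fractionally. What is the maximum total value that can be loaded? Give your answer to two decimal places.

Greedy by value/weight ratio, highest first.
Order: D (92/13=7.08) > C (107/18=5.94) > A (66/16=4.12) > E (140/35=4.00) > B (81/24=3.38)
Fill: take D (13 @ 92) → take C (18 @ 107) → take 8/16 of A → 33.00; 39/39 used.
Total value = 232.00

232.00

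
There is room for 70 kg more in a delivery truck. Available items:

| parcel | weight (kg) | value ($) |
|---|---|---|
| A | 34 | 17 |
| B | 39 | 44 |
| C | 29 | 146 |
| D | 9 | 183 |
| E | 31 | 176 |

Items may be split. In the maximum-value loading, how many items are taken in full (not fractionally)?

Greedy by value/weight ratio, highest first.
Order: D (183/9=20.33) > E (176/31=5.68) > C (146/29=5.03) > B (44/39=1.13) > A (17/34=0.50)
Fill: take D (9 @ 183) → take E (31 @ 176) → take C (29 @ 146) → take 1/39 of B → 1.13; 70/70 used.
3 item(s) taken whole; one partial (take 1/39 of B).

3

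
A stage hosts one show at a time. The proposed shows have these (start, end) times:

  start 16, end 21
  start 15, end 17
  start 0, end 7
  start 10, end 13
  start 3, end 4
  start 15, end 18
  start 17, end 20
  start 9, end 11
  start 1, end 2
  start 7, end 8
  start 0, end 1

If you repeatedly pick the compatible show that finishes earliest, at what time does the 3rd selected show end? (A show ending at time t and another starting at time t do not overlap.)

4

Order by finish time; keep every interval that doesn't clash with the previous kept one.
Sorted by end: (0,1)  (1,2)  (3,4)  (0,7)  (7,8)  (9,11)  (10,13)  (15,17)  (15,18)  (17,20)  (16,21)
take (0,1); take (1,2); take (3,4); take (7,8); take (9,11); take (15,17); take (17,20).
Selected: (0,1) (1,2) (3,4) (7,8) (9,11) (15,17) (17,20)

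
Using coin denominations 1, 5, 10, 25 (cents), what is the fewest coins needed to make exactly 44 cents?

7

Greedy: take as many of the largest coin as possible, then repeat with the remainder.
44 − 1×25→19 − 1×10→9 − 1×5→4 − 4×1→0
Total coins = 1 + 1 + 1 + 4 = 7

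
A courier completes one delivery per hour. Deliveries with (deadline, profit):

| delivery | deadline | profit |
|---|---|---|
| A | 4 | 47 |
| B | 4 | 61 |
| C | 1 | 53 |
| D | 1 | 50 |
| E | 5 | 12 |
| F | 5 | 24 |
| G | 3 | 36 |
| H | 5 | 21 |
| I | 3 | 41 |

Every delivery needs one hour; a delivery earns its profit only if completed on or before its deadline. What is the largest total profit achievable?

226

Take jobs in profit order; each goes to the latest open slot no later than its deadline.
Profit order: B=61 C=53 D=50 A=47 I=41 G=36 F=24 H=21 E=12
Assign: B→slot 4, C→slot 1, D skipped, A→slot 3, I→slot 2, G skipped, F→slot 5, H skipped, E skipped.
Slots: [1:C] [2:I] [3:A] [4:B] [5:F]
Profit = 53 + 41 + 47 + 61 + 24 = 226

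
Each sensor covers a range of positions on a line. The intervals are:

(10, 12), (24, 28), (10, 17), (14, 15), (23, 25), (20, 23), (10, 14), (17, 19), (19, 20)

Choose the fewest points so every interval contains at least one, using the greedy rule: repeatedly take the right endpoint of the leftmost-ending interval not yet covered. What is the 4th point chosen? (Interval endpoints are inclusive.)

23

Sorted: [10,12] [10,14] [14,15] [10,17] [17,19] [19,20] [20,23] [23,25] [24,28]
{[10,12],[10,14]} hit by 12; {[14,15],[10,17]} hit by 15; {[17,19],[19,20]} hit by 19; {[20,23],[23,25]} hit by 23; {[24,28]} hit by 28.
Points: 12, 15, 19, 23, 28 (5 total).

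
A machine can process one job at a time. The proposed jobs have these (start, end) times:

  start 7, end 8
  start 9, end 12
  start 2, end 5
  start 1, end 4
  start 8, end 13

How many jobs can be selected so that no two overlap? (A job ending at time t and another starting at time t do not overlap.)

3

Greedy by earliest finish: after sorting by end time, pick each interval compatible with the last pick.
By end time: (1,4), (2,5), (7,8), (9,12), (8,13).
Pick (1,4); next start ≥ 4 → (7,8); next start ≥ 8 → (9,12).
Selected 3 jobs.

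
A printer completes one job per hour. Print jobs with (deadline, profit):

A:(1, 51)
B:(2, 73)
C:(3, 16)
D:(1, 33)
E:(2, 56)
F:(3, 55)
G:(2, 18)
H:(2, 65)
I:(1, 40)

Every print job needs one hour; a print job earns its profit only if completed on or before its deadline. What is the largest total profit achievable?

Take jobs in profit order; each goes to the latest open slot no later than its deadline.
Profit order: B=73 H=65 E=56 F=55 A=51 I=40 D=33 G=18 C=16
Assign: B→slot 2, H→slot 1, E skipped, F→slot 3, A skipped, I skipped, D skipped, G skipped, C skipped.
Slots: [1:H] [2:B] [3:F]
Profit = 65 + 73 + 55 = 193

193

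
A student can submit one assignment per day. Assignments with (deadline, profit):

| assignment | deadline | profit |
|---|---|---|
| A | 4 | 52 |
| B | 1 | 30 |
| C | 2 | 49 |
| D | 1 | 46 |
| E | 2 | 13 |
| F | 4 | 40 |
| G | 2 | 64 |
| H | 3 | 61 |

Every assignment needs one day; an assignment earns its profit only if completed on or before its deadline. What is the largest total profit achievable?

Profit order: G=64 H=61 A=52 C=49 D=46 F=40 B=30 E=13
Assign: G→slot 2, H→slot 3, A→slot 4, C→slot 1, D skipped, F skipped, B skipped, E skipped.
Slots: [1:C] [2:G] [3:H] [4:A]
Profit = 49 + 64 + 61 + 52 = 226

226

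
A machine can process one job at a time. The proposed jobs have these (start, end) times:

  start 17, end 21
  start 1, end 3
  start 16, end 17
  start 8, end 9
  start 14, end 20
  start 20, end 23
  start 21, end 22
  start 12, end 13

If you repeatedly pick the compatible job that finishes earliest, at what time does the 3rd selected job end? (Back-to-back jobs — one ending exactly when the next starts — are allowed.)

13

Sort by end time and greedily take each interval whose start is ≥ the last chosen end.
Sorted by end: (1,3)  (8,9)  (12,13)  (16,17)  (14,20)  (17,21)  (21,22)  (20,23)
take (1,3); take (8,9); take (12,13); take (16,17); take (17,21); take (21,22).
Selected: (1,3) (8,9) (12,13) (16,17) (17,21) (21,22)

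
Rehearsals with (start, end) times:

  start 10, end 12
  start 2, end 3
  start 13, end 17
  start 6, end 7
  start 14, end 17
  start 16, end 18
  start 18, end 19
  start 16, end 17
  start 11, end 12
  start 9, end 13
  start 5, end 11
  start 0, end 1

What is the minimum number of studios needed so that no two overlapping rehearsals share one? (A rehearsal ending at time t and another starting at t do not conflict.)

Count concurrent intervals with a sweep; the peak is the room count.
Events (time:±→running): 0:+→1 1:-→0 2:+→1 3:-→0 5:+→1 6:+→2 7:-→1 9:+→2 10:+→3 11:-→2 11:+→3 12:-→2 12:-→1 13:-→0 13:+→1 14:+→2 16:+→3 16:+→4 … peak 4.

4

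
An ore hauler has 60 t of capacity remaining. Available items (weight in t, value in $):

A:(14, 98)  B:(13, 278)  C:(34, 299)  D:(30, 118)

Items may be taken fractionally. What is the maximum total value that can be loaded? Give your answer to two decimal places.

668.00

Order: B (278/13=21.38) > C (299/34=8.79) > A (98/14=7.00) > D (118/30=3.93)
Fill: take B (13 @ 278) → take C (34 @ 299) → take 13/14 of A → 91.00; 60/60 used.
Total value = 668.00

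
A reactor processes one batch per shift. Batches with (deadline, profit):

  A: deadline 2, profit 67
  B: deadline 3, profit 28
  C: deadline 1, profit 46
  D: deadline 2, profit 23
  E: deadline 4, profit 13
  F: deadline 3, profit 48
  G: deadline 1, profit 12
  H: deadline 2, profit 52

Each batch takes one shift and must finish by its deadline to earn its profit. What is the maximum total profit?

180

Profit order: A=67 H=52 F=48 C=46 B=28 D=23 E=13 G=12
Assign: A→slot 2, H→slot 1, F→slot 3, C skipped, B skipped, D skipped, E→slot 4, G skipped.
Slots: [1:H] [2:A] [3:F] [4:E]
Profit = 52 + 67 + 48 + 13 = 180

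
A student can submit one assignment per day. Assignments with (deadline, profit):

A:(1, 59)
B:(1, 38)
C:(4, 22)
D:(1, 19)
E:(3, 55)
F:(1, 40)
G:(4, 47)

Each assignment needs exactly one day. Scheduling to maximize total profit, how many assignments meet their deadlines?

Profit order: A=59 E=55 G=47 F=40 B=38 C=22 D=19
Assign: A→slot 1, E→slot 3, G→slot 4, F skipped, B skipped, C→slot 2, D skipped.
Slots: [1:A] [2:C] [3:E] [4:G]
4 of 7 scheduled.

4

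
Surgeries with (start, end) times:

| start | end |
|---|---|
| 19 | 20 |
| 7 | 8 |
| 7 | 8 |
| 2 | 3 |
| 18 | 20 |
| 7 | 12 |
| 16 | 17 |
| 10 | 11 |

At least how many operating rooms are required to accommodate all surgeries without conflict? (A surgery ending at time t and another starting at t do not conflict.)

Count concurrent intervals with a sweep; the peak is the room count.
starts: [2, 7, 7, 7, 10, 16, 18, 19]
ends:   [3, 8, 8, 11, 12, 17, 20, 20]
s2→1 e3→0 s7→1 s7→2 s7→3  — peak 3.

3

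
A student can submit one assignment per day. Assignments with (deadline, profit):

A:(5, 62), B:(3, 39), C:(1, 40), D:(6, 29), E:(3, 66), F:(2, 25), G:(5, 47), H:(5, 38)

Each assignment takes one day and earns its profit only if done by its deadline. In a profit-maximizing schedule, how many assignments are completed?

Sort by profit descending; place each in the latest free slot ≤ its deadline.
Profit order: E=66 A=62 G=47 C=40 B=39 H=38 D=29 F=25
Assign: E→slot 3, A→slot 5, G→slot 4, C→slot 1, B→slot 2, H skipped, D→slot 6, F skipped.
Slots: [1:C] [2:B] [3:E] [4:G] [5:A] [6:D]
6 of 8 scheduled.

6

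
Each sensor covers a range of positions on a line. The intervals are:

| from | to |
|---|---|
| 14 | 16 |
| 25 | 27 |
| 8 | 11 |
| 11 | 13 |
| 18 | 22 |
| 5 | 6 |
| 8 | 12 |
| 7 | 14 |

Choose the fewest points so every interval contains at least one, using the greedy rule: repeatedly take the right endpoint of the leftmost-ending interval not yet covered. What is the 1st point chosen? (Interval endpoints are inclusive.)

By right end: [5,6]  [8,11]  [8,12]  [11,13]  [7,14]  [14,16]  [18,22]  [25,27]
[5,6] uncovered → point at 6; [8,11] uncovered → point at 11; [14,16] uncovered → point at 16; [18,22] uncovered → point at 22; [25,27] uncovered → point at 27.
Points: 6, 11, 16, 22, 27 (5 total).

6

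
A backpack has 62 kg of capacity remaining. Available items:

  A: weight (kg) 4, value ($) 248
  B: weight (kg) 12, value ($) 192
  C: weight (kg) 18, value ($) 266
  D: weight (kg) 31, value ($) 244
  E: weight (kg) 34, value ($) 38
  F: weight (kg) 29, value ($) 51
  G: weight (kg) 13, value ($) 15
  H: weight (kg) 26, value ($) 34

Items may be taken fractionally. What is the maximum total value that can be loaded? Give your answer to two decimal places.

926.39

Order: A (248/4=62.00) > B (192/12=16.00) > C (266/18=14.78) > D (244/31=7.87) > F (51/29=1.76) > H (34/26=1.31) > G (15/13=1.15) > E (38/34=1.12)
Fill: take A (4 @ 248) → take B (12 @ 192) → take C (18 @ 266) → take 28/31 of D → 220.39; 62/62 used.
Total value = 926.39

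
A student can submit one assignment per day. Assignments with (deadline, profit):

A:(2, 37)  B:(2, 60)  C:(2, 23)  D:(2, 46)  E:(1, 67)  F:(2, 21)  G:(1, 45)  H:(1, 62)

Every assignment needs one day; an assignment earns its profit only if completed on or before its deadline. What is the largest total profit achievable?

127

Profit order: E=67 H=62 B=60 D=46 G=45 A=37 C=23 F=21
Assign: E→slot 1, H skipped, B→slot 2, D skipped, G skipped, A skipped, C skipped, F skipped.
Slots: [1:E] [2:B]
Profit = 67 + 60 = 127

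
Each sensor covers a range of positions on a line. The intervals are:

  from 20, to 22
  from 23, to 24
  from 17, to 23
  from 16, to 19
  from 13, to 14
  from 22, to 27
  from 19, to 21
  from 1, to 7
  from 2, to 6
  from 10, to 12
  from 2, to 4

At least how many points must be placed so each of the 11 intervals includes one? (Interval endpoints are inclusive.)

Sort by right endpoint; whenever an interval is uncovered, place a point at its right end.
By right end: [2,4]  [2,6]  [1,7]  [10,12]  [13,14]  [16,19]  [19,21]  [20,22]  [17,23]  [23,24]  [22,27]
[2,4] uncovered → point at 4; [10,12] uncovered → point at 12; [13,14] uncovered → point at 14; [16,19] uncovered → point at 19; [20,22] uncovered → point at 22; [23,24] uncovered → point at 24.
Points: 4, 12, 14, 19, 22, 24 (6 total).

6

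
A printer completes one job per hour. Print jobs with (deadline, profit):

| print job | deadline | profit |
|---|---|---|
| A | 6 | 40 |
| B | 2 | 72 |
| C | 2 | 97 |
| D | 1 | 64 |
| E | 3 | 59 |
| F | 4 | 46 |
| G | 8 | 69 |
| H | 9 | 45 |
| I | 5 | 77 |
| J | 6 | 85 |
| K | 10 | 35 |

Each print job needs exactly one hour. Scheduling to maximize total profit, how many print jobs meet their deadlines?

By profit: C(d2,97), J(d6,85), I(d5,77), B(d2,72), G(d8,69), D(d1,64), E(d3,59), F(d4,46), H(d9,45), A(d6,40), K(d10,35)
C→slot 2; J→slot 6; I→slot 5; B→slot 1; G→slot 8; D skipped; E→slot 3; F→slot 4; H→slot 9; A skipped; K→slot 10.
9 of 11 scheduled.

9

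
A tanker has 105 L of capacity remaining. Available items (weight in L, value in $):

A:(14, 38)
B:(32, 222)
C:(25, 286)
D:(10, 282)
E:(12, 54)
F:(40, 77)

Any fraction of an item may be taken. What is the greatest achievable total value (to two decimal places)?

905.10

Order: D (282/10=28.20) > C (286/25=11.44) > B (222/32=6.94) > E (54/12=4.50) > A (38/14=2.71) > F (77/40=1.93)
Fill: take D (10 @ 282) → take C (25 @ 286) → take B (32 @ 222) → take E (12 @ 54) → take A (14 @ 38) → take 12/40 of F → 23.10; 105/105 used.
Total value = 905.10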